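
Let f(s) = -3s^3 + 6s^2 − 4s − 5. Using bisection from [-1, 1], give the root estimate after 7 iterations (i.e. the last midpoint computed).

s = 0 gives f = -5, negative; keep [-1, 0]
s = -0.5 gives f = -1.125, negative; keep [-1, -0.5]
s = -0.75 gives f = 2.640625, positive; keep [-0.75, -0.5]
s = -0.625 gives f = 0.5762, positive; keep [-0.625, -0.5]
s = -0.5625 gives f = -0.3176, negative; keep [-0.625, -0.5625]
s = -0.59375 gives f = 0.1182, positive; keep [-0.59375, -0.5625]
s = -0.578125 gives f = -0.1025, negative; keep [-0.59375, -0.578125]

-0.578125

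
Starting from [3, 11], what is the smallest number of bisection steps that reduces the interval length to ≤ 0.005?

11

Width after n steps is 8/2^n. Need 2^n ≥ 8/0.005 = 1600.
2^10 = 1024 < 1600 ≤ 2^11 = 2048, so n = 11.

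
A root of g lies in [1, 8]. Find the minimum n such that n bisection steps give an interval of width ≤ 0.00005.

18

Width after n steps is 7/2^n. Need 2^n ≥ 7/0.00005 = 140000.
2^17 = 131072 < 140000 ≤ 2^18 = 262144, so n = 18.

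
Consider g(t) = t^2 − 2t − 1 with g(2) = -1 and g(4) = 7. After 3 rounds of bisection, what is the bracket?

[2.25, 2.5]

t = 3 gives g = 2, positive; keep [2, 3]
t = 2.5 gives g = 0.25, positive; keep [2, 2.5]
t = 2.25 gives g = -0.4375, negative; keep [2.25, 2.5]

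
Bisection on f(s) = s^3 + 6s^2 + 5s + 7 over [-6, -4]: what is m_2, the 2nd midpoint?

s = -5 gives f = 7, positive; keep [-6, -5]
s = -5.5 gives f = -5.375, negative; keep [-5.5, -5]

-5.5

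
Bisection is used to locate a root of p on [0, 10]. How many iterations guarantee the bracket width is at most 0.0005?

15

Width after n steps is 10/2^n. Need 2^n ≥ 10/0.0005 = 20000.
2^14 = 16384 < 20000 ≤ 2^15 = 32768, so n = 15.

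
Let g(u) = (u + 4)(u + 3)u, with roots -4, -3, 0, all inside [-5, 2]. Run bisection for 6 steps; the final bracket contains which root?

m = -1.5, g(m) = -5.625 (−); new bracket [-1.5, 2]
m = 0.25, g(m) = 3.453125 (+); new bracket [-1.5, 0.25]
m = -0.625, g(m) = -5.009766 (−); new bracket [-0.625, 0.25]
m = -0.1875, g(m) = -2.0105 (−); new bracket [-0.1875, 0.25]
m = 0.03125, g(m) = 0.3819 (+); new bracket [-0.1875, 0.03125]
m = -0.078125, g(m) = -0.8953 (−); new bracket [-0.078125, 0.03125]

0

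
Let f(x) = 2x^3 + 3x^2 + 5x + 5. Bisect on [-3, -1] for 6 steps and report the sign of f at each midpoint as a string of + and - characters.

---+-+

m = -2, f(m) = -9 (−); new bracket [-2, -1]
m = -1.5, f(m) = -2.5 (−); new bracket [-1.5, -1]
m = -1.25, f(m) = -0.46875 (−); new bracket [-1.25, -1]
m = -1.125, f(m) = 0.3242 (+); new bracket [-1.25, -1.125]
m = -1.1875, f(m) = -0.0562 (−); new bracket [-1.1875, -1.125]
m = -1.15625, f(m) = 0.1379 (+); new bracket [-1.1875, -1.15625]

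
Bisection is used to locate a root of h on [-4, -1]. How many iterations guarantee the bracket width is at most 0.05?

6

Width after n steps is 3/2^n. Need 2^n ≥ 3/0.05 = 60.
2^5 = 32 < 60 ≤ 2^6 = 64, so n = 6.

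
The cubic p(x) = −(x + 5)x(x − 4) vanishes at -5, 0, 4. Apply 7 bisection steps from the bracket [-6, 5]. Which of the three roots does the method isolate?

-5

midpoint -0.5: p = -10.125 < 0 → [-6, -0.5]
midpoint -3.25: p = -41.234375 < 0 → [-6, -3.25]
midpoint -4.625: p = -14.958984 < 0 → [-6, -4.625]
midpoint -5.3125: p = 15.4602 > 0 → [-5.3125, -4.625]
midpoint -4.96875: p = -1.3926 < 0 → [-5.3125, -4.96875]
midpoint -5.140625: p = 6.6078 > 0 → [-5.140625, -4.96875]
midpoint -5.0546875: p = 2.503 > 0 → [-5.0546875, -4.96875]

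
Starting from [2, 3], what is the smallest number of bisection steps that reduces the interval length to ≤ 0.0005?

11

Width after n steps is 1/2^n. Need 2^n ≥ 1/0.0005 = 2000.
2^10 = 1024 < 2000 ≤ 2^11 = 2048, so n = 11.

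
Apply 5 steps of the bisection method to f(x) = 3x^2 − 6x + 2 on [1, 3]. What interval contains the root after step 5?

[1.5625, 1.625]

m = 2, f(m) = 2 (+); new bracket [1, 2]
m = 1.5, f(m) = -0.25 (−); new bracket [1.5, 2]
m = 1.75, f(m) = 0.6875 (+); new bracket [1.5, 1.75]
m = 1.625, f(m) = 0.1719 (+); new bracket [1.5, 1.625]
m = 1.5625, f(m) = -0.0508 (−); new bracket [1.5625, 1.625]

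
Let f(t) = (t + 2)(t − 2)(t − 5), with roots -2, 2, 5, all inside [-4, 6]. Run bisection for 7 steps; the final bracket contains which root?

-2

t = 1 gives f = 12, positive; keep [-4, 1]
t = -1.5 gives f = 11.375, positive; keep [-4, -1.5]
t = -2.75 gives f = -27.609375, negative; keep [-2.75, -1.5]
t = -2.125 gives f = -3.6738, negative; keep [-2.125, -1.5]
t = -1.8125 gives f = 4.8699, positive; keep [-2.125, -1.8125]
t = -1.96875 gives f = 0.8643, positive; keep [-2.125, -1.96875]
t = -2.046875 gives f = -1.3368, negative; keep [-2.046875, -1.96875]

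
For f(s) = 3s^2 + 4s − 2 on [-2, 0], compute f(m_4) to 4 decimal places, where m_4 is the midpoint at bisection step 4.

-0.5781

s = -1 gives f = -3, negative; keep [-2, -1]
s = -1.5 gives f = -1.25, negative; keep [-2, -1.5]
s = -1.75 gives f = 0.1875, positive; keep [-1.75, -1.5]
s = -1.625 gives f = -0.5781, negative; keep [-1.75, -1.625]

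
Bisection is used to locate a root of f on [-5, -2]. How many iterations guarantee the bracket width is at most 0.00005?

Width after n steps is 3/2^n. Need 2^n ≥ 3/0.00005 = 60000.
2^15 = 32768 < 60000 ≤ 2^16 = 65536, so n = 16.

16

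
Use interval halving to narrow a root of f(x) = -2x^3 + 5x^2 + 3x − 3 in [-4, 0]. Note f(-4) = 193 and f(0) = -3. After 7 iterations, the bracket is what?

x = -2 gives f = 27, positive; keep [-2, 0]
x = -1 gives f = 1, positive; keep [-1, 0]
x = -0.5 gives f = -3, negative; keep [-1, -0.5]
x = -0.75 gives f = -1.5938, negative; keep [-1, -0.75]
x = -0.875 gives f = -0.457, negative; keep [-1, -0.875]
x = -0.9375 gives f = 0.23, positive; keep [-0.9375, -0.875]
x = -0.90625 gives f = -0.1237, negative; keep [-0.9375, -0.90625]

[-0.9375, -0.90625]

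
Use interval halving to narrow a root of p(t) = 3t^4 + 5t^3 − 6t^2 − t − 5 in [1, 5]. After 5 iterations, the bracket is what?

[1.125, 1.25]

t = 3 gives p = 316, positive; keep [1, 3]
t = 2 gives p = 57, positive; keep [1, 2]
t = 1.5 gives p = 12.0625, positive; keep [1, 1.5]
t = 1.25 gives p = 1.4648, positive; keep [1, 1.25]
t = 1.125 gives p = -1.7942, negative; keep [1.125, 1.25]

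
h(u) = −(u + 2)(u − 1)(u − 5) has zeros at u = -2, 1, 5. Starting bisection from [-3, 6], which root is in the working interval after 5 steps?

u = 1.5 gives h = 6.125, positive; keep [1.5, 6]
u = 3.75 gives h = 19.765625, positive; keep [3.75, 6]
u = 4.875 gives h = 3.330078, positive; keep [4.875, 6]
u = 5.4375 gives h = -14.4392, negative; keep [4.875, 5.4375]
u = 5.15625 gives h = -4.6474, negative; keep [4.875, 5.15625]

5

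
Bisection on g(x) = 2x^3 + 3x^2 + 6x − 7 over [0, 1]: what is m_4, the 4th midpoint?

0.6875

m = 0.5, g(m) = -3 (−); new bracket [0.5, 1]
m = 0.75, g(m) = 0.03125 (+); new bracket [0.5, 0.75]
m = 0.625, g(m) = -1.589844 (−); new bracket [0.625, 0.75]
m = 0.6875, g(m) = -0.8071 (−); new bracket [0.6875, 0.75]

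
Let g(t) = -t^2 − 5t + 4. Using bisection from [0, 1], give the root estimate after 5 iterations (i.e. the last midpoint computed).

g(0.5) = 1.25 > 0, so the root lies in [0.5, 1]
g(0.75) = -0.3125 < 0, so the root lies in [0.5, 0.75]
g(0.625) = 0.484375 > 0, so the root lies in [0.625, 0.75]
g(0.6875) = 0.0898 > 0, so the root lies in [0.6875, 0.75]
g(0.71875) = -0.1104 < 0, so the root lies in [0.6875, 0.71875]

0.71875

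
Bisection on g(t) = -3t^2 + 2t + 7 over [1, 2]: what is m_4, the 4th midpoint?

1.9375

g(1.5) = 3.25 > 0, so the root lies in [1.5, 2]
g(1.75) = 1.3125 > 0, so the root lies in [1.75, 2]
g(1.875) = 0.203125 > 0, so the root lies in [1.875, 2]
g(1.9375) = -0.3867 < 0, so the root lies in [1.875, 1.9375]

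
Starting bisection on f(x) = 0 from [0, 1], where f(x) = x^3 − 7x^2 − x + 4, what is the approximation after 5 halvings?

0.71875

f(0.5) = 1.875 > 0, so the root lies in [0.5, 1]
f(0.75) = -0.265625 < 0, so the root lies in [0.5, 0.75]
f(0.625) = 0.884766 > 0, so the root lies in [0.625, 0.75]
f(0.6875) = 0.3289 > 0, so the root lies in [0.6875, 0.75]
f(0.71875) = 0.0363 > 0, so the root lies in [0.71875, 0.75]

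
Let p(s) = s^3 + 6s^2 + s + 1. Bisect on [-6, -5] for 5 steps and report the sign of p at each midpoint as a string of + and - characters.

++-++

m = -5.5, p(m) = 10.625 (+); new bracket [-6, -5.5]
m = -5.75, p(m) = 3.515625 (+); new bracket [-6, -5.75]
m = -5.875, p(m) = -0.560547 (−); new bracket [-5.875, -5.75]
m = -5.8125, p(m) = 1.5222 (+); new bracket [-5.875, -5.8125]
m = -5.84375, p(m) = 0.4921 (+); new bracket [-5.875, -5.84375]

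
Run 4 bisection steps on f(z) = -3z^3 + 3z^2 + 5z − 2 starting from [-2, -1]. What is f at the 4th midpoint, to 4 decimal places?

z = -1.5 gives f = 7.375, positive; keep [-1.5, -1]
z = -1.25 gives f = 2.296875, positive; keep [-1.25, -1]
z = -1.125 gives f = 0.443359, positive; keep [-1.125, -1]
z = -1.0625 gives f = -0.3274, negative; keep [-1.125, -1.0625]

-0.3274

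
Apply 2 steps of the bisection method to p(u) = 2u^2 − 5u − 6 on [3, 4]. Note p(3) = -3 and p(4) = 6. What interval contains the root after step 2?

[3.25, 3.5]

u = 3.5 gives p = 1, positive; keep [3, 3.5]
u = 3.25 gives p = -1.125, negative; keep [3.25, 3.5]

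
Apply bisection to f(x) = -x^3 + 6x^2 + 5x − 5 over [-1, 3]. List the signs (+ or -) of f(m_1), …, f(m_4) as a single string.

m = 1, f(m) = 5 (+); new bracket [-1, 1]
m = 0, f(m) = -5 (−); new bracket [0, 1]
m = 0.5, f(m) = -1.125 (−); new bracket [0.5, 1]
m = 0.75, f(m) = 1.7031 (+); new bracket [0.5, 0.75]

+--+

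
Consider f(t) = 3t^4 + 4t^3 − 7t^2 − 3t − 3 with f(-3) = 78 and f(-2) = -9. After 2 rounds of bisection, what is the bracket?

t = -2.5 gives f = 15.4375, positive; keep [-2.5, -2]
t = -2.25 gives f = -0.363281, negative; keep [-2.5, -2.25]

[-2.5, -2.25]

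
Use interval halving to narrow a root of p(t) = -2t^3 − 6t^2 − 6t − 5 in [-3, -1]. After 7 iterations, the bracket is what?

[-2.15625, -2.140625]

m = -2, p(m) = -1 (−); new bracket [-3, -2]
m = -2.5, p(m) = 3.75 (+); new bracket [-2.5, -2]
m = -2.25, p(m) = 0.90625 (+); new bracket [-2.25, -2]
m = -2.125, p(m) = -0.1523 (−); new bracket [-2.25, -2.125]
m = -2.1875, p(m) = 0.3491 (+); new bracket [-2.1875, -2.125]
m = -2.15625, p(m) = 0.0916 (+); new bracket [-2.15625, -2.125]
m = -2.140625, p(m) = -0.032 (−); new bracket [-2.15625, -2.140625]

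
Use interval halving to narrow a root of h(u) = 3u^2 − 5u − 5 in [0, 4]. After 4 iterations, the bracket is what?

[2.25, 2.5]

midpoint 2: h = -3 < 0 → [2, 4]
midpoint 3: h = 7 > 0 → [2, 3]
midpoint 2.5: h = 1.25 > 0 → [2, 2.5]
midpoint 2.25: h = -1.0625 < 0 → [2.25, 2.5]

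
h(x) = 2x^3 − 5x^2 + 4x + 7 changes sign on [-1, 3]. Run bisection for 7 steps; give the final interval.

x = 1 gives h = 8, positive; keep [-1, 1]
x = 0 gives h = 7, positive; keep [-1, 0]
x = -0.5 gives h = 3.5, positive; keep [-1, -0.5]
x = -0.75 gives h = 0.3438, positive; keep [-1, -0.75]
x = -0.875 gives h = -1.668, negative; keep [-0.875, -0.75]
x = -0.8125 gives h = -0.6235, negative; keep [-0.8125, -0.75]
x = -0.78125 gives h = -0.1304, negative; keep [-0.78125, -0.75]

[-0.78125, -0.75]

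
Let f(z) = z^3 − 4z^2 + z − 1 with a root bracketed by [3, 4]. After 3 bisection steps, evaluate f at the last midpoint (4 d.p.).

0.9980

z = 3.5 gives f = -3.625, negative; keep [3.5, 4]
z = 3.75 gives f = -0.765625, negative; keep [3.75, 4]
z = 3.875 gives f = 0.998047, positive; keep [3.75, 3.875]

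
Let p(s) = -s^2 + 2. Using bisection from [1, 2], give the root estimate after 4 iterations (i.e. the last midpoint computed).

1.4375

m = 1.5, p(m) = -0.25 (−); new bracket [1, 1.5]
m = 1.25, p(m) = 0.4375 (+); new bracket [1.25, 1.5]
m = 1.375, p(m) = 0.109375 (+); new bracket [1.375, 1.5]
m = 1.4375, p(m) = -0.0664 (−); new bracket [1.375, 1.4375]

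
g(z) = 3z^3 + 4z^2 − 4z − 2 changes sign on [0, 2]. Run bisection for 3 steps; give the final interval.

[0.75, 1]

midpoint 1: g = 1 > 0 → [0, 1]
midpoint 0.5: g = -2.625 < 0 → [0.5, 1]
midpoint 0.75: g = -1.484375 < 0 → [0.75, 1]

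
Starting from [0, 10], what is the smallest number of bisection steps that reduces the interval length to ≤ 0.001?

Width after n steps is 10/2^n. Need 2^n ≥ 10/0.001 = 10000.
2^13 = 8192 < 10000 ≤ 2^14 = 16384, so n = 14.

14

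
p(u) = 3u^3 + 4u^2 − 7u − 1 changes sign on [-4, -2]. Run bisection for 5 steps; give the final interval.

[-2.3125, -2.25]

u = -3 gives p = -25, negative; keep [-3, -2]
u = -2.5 gives p = -5.375, negative; keep [-2.5, -2]
u = -2.25 gives p = 0.828125, positive; keep [-2.5, -2.25]
u = -2.375 gives p = -2.002, negative; keep [-2.375, -2.25]
u = -2.3125 gives p = -0.5212, negative; keep [-2.3125, -2.25]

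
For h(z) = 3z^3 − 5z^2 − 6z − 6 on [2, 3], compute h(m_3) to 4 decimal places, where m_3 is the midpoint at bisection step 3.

-1.9395

h(2.5) = -5.375 < 0, so the root lies in [2.5, 3]
h(2.75) = 2.078125 > 0, so the root lies in [2.5, 2.75]
h(2.625) = -1.939453 < 0, so the root lies in [2.625, 2.75]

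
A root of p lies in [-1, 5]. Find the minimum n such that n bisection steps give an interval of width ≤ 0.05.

7

Width after n steps is 6/2^n. Need 2^n ≥ 6/0.05 = 120.
2^6 = 64 < 120 ≤ 2^7 = 128, so n = 7.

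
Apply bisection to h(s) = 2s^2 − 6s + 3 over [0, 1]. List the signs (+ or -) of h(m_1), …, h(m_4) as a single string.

+-+-

h(0.5) = 0.5 > 0, so the root lies in [0.5, 1]
h(0.75) = -0.375 < 0, so the root lies in [0.5, 0.75]
h(0.625) = 0.03125 > 0, so the root lies in [0.625, 0.75]
h(0.6875) = -0.1797 < 0, so the root lies in [0.625, 0.6875]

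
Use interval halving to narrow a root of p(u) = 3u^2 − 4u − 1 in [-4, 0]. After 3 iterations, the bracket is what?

m = -2, p(m) = 19 (+); new bracket [-2, 0]
m = -1, p(m) = 6 (+); new bracket [-1, 0]
m = -0.5, p(m) = 1.75 (+); new bracket [-0.5, 0]

[-0.5, 0]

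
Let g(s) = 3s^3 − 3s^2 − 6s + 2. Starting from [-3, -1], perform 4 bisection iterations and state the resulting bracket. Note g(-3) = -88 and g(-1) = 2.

[-1.25, -1.125]

s = -2 gives g = -22, negative; keep [-2, -1]
s = -1.5 gives g = -5.875, negative; keep [-1.5, -1]
s = -1.25 gives g = -1.046875, negative; keep [-1.25, -1]
s = -1.125 gives g = 0.6816, positive; keep [-1.25, -1.125]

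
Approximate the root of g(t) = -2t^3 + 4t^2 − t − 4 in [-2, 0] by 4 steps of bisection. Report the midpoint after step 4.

-0.875

t = -1 gives g = 3, positive; keep [-1, 0]
t = -0.5 gives g = -2.25, negative; keep [-1, -0.5]
t = -0.75 gives g = -0.15625, negative; keep [-1, -0.75]
t = -0.875 gives g = 1.2773, positive; keep [-0.875, -0.75]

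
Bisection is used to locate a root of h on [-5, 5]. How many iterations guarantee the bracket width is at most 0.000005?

Width after n steps is 10/2^n. Need 2^n ≥ 10/0.000005 = 2000000.
2^20 = 1048576 < 2000000 ≤ 2^21 = 2097152, so n = 21.

21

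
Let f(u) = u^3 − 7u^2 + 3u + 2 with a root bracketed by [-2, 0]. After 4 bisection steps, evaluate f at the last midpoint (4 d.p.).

m = -1, f(m) = -9 (−); new bracket [-1, 0]
m = -0.5, f(m) = -1.375 (−); new bracket [-0.5, 0]
m = -0.25, f(m) = 0.796875 (+); new bracket [-0.5, -0.25]
m = -0.375, f(m) = -0.1621 (−); new bracket [-0.375, -0.25]

-0.1621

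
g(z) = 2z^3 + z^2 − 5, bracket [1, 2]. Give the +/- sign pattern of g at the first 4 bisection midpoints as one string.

g(1.5) = 4 > 0, so the root lies in [1, 1.5]
g(1.25) = 0.46875 > 0, so the root lies in [1, 1.25]
g(1.125) = -0.886719 < 0, so the root lies in [1.125, 1.25]
g(1.1875) = -0.2407 < 0, so the root lies in [1.1875, 1.25]

++--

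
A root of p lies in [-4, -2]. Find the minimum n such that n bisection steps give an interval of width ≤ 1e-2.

8

Width after n steps is 2/2^n. Need 2^n ≥ 2/1e-2 = 200.
2^7 = 128 < 200 ≤ 2^8 = 256, so n = 8.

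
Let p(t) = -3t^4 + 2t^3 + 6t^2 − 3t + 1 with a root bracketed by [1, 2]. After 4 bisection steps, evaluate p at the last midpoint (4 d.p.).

0.7089

t = 1.5 gives p = 1.5625, positive; keep [1.5, 2]
t = 1.75 gives p = -3.292969, negative; keep [1.5, 1.75]
t = 1.625 gives p = -0.36792, negative; keep [1.5, 1.625]
t = 1.5625 gives p = 0.7089, positive; keep [1.5625, 1.625]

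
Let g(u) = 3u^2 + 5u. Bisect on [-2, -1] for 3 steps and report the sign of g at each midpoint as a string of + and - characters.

-+-

u = -1.5 gives g = -0.75, negative; keep [-2, -1.5]
u = -1.75 gives g = 0.4375, positive; keep [-1.75, -1.5]
u = -1.625 gives g = -0.203125, negative; keep [-1.75, -1.625]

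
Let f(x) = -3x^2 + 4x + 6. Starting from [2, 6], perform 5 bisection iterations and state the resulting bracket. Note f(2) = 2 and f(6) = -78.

x = 4 gives f = -26, negative; keep [2, 4]
x = 3 gives f = -9, negative; keep [2, 3]
x = 2.5 gives f = -2.75, negative; keep [2, 2.5]
x = 2.25 gives f = -0.1875, negative; keep [2, 2.25]
x = 2.125 gives f = 0.9531, positive; keep [2.125, 2.25]

[2.125, 2.25]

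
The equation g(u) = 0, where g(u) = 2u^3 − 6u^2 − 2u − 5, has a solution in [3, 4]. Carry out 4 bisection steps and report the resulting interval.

g(3.5) = 0.25 > 0, so the root lies in [3, 3.5]
g(3.25) = -6.21875 < 0, so the root lies in [3.25, 3.5]
g(3.375) = -3.207031 < 0, so the root lies in [3.375, 3.5]
g(3.4375) = -1.5356 < 0, so the root lies in [3.4375, 3.5]

[3.4375, 3.5]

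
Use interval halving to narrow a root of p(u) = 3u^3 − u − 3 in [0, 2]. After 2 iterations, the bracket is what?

p(1) = -1 < 0, so the root lies in [1, 2]
p(1.5) = 5.625 > 0, so the root lies in [1, 1.5]

[1, 1.5]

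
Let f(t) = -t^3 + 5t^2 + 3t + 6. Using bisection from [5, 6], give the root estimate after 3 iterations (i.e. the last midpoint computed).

5.625

midpoint 5.5: f = 7.375 > 0 → [5.5, 6]
midpoint 5.75: f = -1.546875 < 0 → [5.5, 5.75]
midpoint 5.625: f = 3.099609 > 0 → [5.625, 5.75]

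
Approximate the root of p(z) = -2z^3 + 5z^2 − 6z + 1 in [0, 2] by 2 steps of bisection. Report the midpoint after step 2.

z = 1 gives p = -2, negative; keep [0, 1]
z = 0.5 gives p = -1, negative; keep [0, 0.5]

0.5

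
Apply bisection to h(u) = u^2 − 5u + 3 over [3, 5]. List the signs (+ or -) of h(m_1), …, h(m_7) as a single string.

-+-++--

u = 4 gives h = -1, negative; keep [4, 5]
u = 4.5 gives h = 0.75, positive; keep [4, 4.5]
u = 4.25 gives h = -0.1875, negative; keep [4.25, 4.5]
u = 4.375 gives h = 0.2656, positive; keep [4.25, 4.375]
u = 4.3125 gives h = 0.0352, positive; keep [4.25, 4.3125]
u = 4.28125 gives h = -0.0771, negative; keep [4.28125, 4.3125]
u = 4.296875 gives h = -0.0212, negative; keep [4.296875, 4.3125]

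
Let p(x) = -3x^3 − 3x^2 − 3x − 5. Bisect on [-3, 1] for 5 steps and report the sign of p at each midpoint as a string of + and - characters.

p(-1) = -2 < 0, so the root lies in [-3, -1]
p(-2) = 13 > 0, so the root lies in [-2, -1]
p(-1.5) = 2.875 > 0, so the root lies in [-1.5, -1]
p(-1.25) = -0.0781 < 0, so the root lies in [-1.5, -1.25]
p(-1.375) = 1.252 > 0, so the root lies in [-1.375, -1.25]

-++-+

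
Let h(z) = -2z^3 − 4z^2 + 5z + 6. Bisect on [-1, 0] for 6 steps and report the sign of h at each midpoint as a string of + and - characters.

z = -0.5 gives h = 2.75, positive; keep [-1, -0.5]
z = -0.75 gives h = 0.84375, positive; keep [-1, -0.75]
z = -0.875 gives h = -0.097656, negative; keep [-0.875, -0.75]
z = -0.8125 gives h = 0.3696, positive; keep [-0.875, -0.8125]
z = -0.84375 gives h = 0.1349, positive; keep [-0.875, -0.84375]
z = -0.859375 gives h = 0.0184, positive; keep [-0.875, -0.859375]

++-+++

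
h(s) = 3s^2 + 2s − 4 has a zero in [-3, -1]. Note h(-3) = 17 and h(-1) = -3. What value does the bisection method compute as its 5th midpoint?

midpoint -2: h = 4 > 0 → [-2, -1]
midpoint -1.5: h = -0.25 < 0 → [-2, -1.5]
midpoint -1.75: h = 1.6875 > 0 → [-1.75, -1.5]
midpoint -1.625: h = 0.6719 > 0 → [-1.625, -1.5]
midpoint -1.5625: h = 0.1992 > 0 → [-1.5625, -1.5]

-1.5625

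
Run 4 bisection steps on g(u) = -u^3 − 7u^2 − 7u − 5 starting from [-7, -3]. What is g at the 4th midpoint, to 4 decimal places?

midpoint -5: g = -20 < 0 → [-7, -5]
midpoint -6: g = 1 > 0 → [-6, -5]
midpoint -5.5: g = -11.875 < 0 → [-6, -5.5]
midpoint -5.75: g = -6.0781 < 0 → [-6, -5.75]

-6.0781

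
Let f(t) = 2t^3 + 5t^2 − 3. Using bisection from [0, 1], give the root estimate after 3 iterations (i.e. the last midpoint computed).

0.625

m = 0.5, f(m) = -1.5 (−); new bracket [0.5, 1]
m = 0.75, f(m) = 0.65625 (+); new bracket [0.5, 0.75]
m = 0.625, f(m) = -0.558594 (−); new bracket [0.625, 0.75]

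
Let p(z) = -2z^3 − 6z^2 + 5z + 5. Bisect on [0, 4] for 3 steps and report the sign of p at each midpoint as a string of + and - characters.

m = 2, p(m) = -25 (−); new bracket [0, 2]
m = 1, p(m) = 2 (+); new bracket [1, 2]
m = 1.5, p(m) = -7.75 (−); new bracket [1, 1.5]

-+-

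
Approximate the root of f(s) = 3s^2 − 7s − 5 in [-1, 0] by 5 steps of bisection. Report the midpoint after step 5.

-0.59375

f(-0.5) = -0.75 < 0, so the root lies in [-1, -0.5]
f(-0.75) = 1.9375 > 0, so the root lies in [-0.75, -0.5]
f(-0.625) = 0.546875 > 0, so the root lies in [-0.625, -0.5]
f(-0.5625) = -0.1133 < 0, so the root lies in [-0.625, -0.5625]
f(-0.59375) = 0.2139 > 0, so the root lies in [-0.59375, -0.5625]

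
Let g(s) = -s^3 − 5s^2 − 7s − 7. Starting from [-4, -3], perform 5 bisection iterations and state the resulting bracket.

[-3.625, -3.59375]

s = -3.5 gives g = -0.875, negative; keep [-4, -3.5]
s = -3.75 gives g = 1.671875, positive; keep [-3.75, -3.5]
s = -3.625 gives g = 0.306641, positive; keep [-3.625, -3.5]
s = -3.5625 gives g = -0.3064, negative; keep [-3.625, -3.5625]
s = -3.59375 gives g = -0.0055, negative; keep [-3.625, -3.59375]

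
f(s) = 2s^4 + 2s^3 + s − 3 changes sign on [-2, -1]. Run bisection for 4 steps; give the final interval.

[-1.625, -1.5625]

f(-1.5) = -1.125 < 0, so the root lies in [-2, -1.5]
f(-1.75) = 3.289062 > 0, so the root lies in [-1.75, -1.5]
f(-1.625) = 0.73877 > 0, so the root lies in [-1.625, -1.5]
f(-1.5625) = -0.271 < 0, so the root lies in [-1.625, -1.5625]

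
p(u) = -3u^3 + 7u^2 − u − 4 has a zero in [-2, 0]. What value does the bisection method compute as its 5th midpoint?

-0.5625

u = -1 gives p = 7, positive; keep [-1, 0]
u = -0.5 gives p = -1.375, negative; keep [-1, -0.5]
u = -0.75 gives p = 1.953125, positive; keep [-0.75, -0.5]
u = -0.625 gives p = 0.0918, positive; keep [-0.625, -0.5]
u = -0.5625 gives p = -0.6887, negative; keep [-0.625, -0.5625]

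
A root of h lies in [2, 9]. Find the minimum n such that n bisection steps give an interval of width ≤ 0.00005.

18

Width after n steps is 7/2^n. Need 2^n ≥ 7/0.00005 = 140000.
2^17 = 131072 < 140000 ≤ 2^18 = 262144, so n = 18.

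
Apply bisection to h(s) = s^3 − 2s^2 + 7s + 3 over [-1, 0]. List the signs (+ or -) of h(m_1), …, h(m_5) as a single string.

h(-0.5) = -1.125 < 0, so the root lies in [-0.5, 0]
h(-0.25) = 1.109375 > 0, so the root lies in [-0.5, -0.25]
h(-0.375) = 0.041016 > 0, so the root lies in [-0.5, -0.375]
h(-0.4375) = -0.5291 < 0, so the root lies in [-0.4375, -0.375]
h(-0.40625) = -0.2409 < 0, so the root lies in [-0.40625, -0.375]

-++--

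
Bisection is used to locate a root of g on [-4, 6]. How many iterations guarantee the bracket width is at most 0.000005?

21

Width after n steps is 10/2^n. Need 2^n ≥ 10/0.000005 = 2000000.
2^20 = 1048576 < 2000000 ≤ 2^21 = 2097152, so n = 21.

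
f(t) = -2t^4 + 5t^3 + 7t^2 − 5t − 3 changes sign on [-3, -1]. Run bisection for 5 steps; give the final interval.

[-1.25, -1.1875]

midpoint -2: f = -37 < 0 → [-2, -1]
midpoint -1.5: f = -6.75 < 0 → [-1.5, -1]
midpoint -1.25: f = -0.460938 < 0 → [-1.25, -1]
midpoint -1.125: f = 1.1616 > 0 → [-1.25, -1.125]
midpoint -1.1875: f = 0.4587 > 0 → [-1.25, -1.1875]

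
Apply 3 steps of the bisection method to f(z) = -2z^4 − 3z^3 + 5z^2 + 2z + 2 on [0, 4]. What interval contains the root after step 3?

[1, 1.5]

z = 2 gives f = -30, negative; keep [0, 2]
z = 1 gives f = 4, positive; keep [1, 2]
z = 1.5 gives f = -4, negative; keep [1, 1.5]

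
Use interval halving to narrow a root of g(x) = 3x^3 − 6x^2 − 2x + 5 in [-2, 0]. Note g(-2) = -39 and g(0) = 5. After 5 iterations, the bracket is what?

[-0.9375, -0.875]

midpoint -1: g = -2 < 0 → [-1, 0]
midpoint -0.5: g = 4.125 > 0 → [-1, -0.5]
midpoint -0.75: g = 1.859375 > 0 → [-1, -0.75]
midpoint -0.875: g = 0.1465 > 0 → [-1, -0.875]
midpoint -0.9375: g = -0.8704 < 0 → [-0.9375, -0.875]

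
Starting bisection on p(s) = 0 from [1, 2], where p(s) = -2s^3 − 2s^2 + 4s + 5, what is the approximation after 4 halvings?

midpoint 1.5: p = -0.25 < 0 → [1, 1.5]
midpoint 1.25: p = 2.96875 > 0 → [1.25, 1.5]
midpoint 1.375: p = 1.519531 > 0 → [1.375, 1.5]
midpoint 1.4375: p = 0.6763 > 0 → [1.4375, 1.5]

1.4375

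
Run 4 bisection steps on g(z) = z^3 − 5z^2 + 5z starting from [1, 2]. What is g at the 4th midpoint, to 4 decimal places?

-0.1741

g(1.5) = -0.375 < 0, so the root lies in [1, 1.5]
g(1.25) = 0.390625 > 0, so the root lies in [1.25, 1.5]
g(1.375) = 0.021484 > 0, so the root lies in [1.375, 1.5]
g(1.4375) = -0.1741 < 0, so the root lies in [1.375, 1.4375]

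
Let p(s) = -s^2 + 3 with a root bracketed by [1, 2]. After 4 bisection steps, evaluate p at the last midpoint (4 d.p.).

s = 1.5 gives p = 0.75, positive; keep [1.5, 2]
s = 1.75 gives p = -0.0625, negative; keep [1.5, 1.75]
s = 1.625 gives p = 0.359375, positive; keep [1.625, 1.75]
s = 1.6875 gives p = 0.1523, positive; keep [1.6875, 1.75]

0.1523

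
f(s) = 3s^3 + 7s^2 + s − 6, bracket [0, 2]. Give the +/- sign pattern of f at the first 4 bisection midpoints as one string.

+--+

f(1) = 5 > 0, so the root lies in [0, 1]
f(0.5) = -3.375 < 0, so the root lies in [0.5, 1]
f(0.75) = -0.046875 < 0, so the root lies in [0.75, 1]
f(0.875) = 2.2441 > 0, so the root lies in [0.75, 0.875]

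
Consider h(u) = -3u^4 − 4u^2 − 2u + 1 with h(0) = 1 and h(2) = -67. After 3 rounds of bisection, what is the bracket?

m = 1, h(m) = -8 (−); new bracket [0, 1]
m = 0.5, h(m) = -1.1875 (−); new bracket [0, 0.5]
m = 0.25, h(m) = 0.238281 (+); new bracket [0.25, 0.5]

[0.25, 0.5]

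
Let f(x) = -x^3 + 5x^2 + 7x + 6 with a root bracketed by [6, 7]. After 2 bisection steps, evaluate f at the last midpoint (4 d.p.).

0.9219

f(6.5) = -11.875 < 0, so the root lies in [6, 6.5]
f(6.25) = 0.921875 > 0, so the root lies in [6.25, 6.5]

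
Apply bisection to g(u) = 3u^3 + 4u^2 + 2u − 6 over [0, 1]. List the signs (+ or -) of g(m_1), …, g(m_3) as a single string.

g(0.5) = -3.625 < 0, so the root lies in [0.5, 1]
g(0.75) = -0.984375 < 0, so the root lies in [0.75, 1]
g(0.875) = 0.822266 > 0, so the root lies in [0.75, 0.875]

--+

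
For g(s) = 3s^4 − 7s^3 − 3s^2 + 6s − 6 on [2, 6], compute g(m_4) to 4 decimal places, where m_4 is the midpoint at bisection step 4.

s = 4 gives g = 290, positive; keep [2, 4]
s = 3 gives g = 39, positive; keep [2, 3]
s = 2.5 gives g = -1.9375, negative; keep [2.5, 3]
s = 2.75 gives g = 13.8086, positive; keep [2.5, 2.75]

13.8086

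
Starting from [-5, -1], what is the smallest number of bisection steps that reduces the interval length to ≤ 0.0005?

13

Width after n steps is 4/2^n. Need 2^n ≥ 4/0.0005 = 8000.
2^12 = 4096 < 8000 ≤ 2^13 = 8192, so n = 13.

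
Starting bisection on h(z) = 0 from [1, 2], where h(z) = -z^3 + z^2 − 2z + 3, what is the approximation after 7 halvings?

1.2734375

z = 1.5 gives h = -1.125, negative; keep [1, 1.5]
z = 1.25 gives h = 0.109375, positive; keep [1.25, 1.5]
z = 1.375 gives h = -0.458984, negative; keep [1.25, 1.375]
z = 1.3125 gives h = -0.1633, negative; keep [1.25, 1.3125]
z = 1.28125 gives h = -0.0242, negative; keep [1.25, 1.28125]
z = 1.265625 gives h = 0.0433, positive; keep [1.265625, 1.28125]
z = 1.2734375 gives h = 0.0097, positive; keep [1.2734375, 1.28125]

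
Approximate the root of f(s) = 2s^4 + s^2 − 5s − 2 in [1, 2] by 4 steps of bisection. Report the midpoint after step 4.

1.3125

s = 1.5 gives f = 2.875, positive; keep [1, 1.5]
s = 1.25 gives f = -1.804688, negative; keep [1.25, 1.5]
s = 1.375 gives f = 0.164551, positive; keep [1.25, 1.375]
s = 1.3125 gives f = -0.9048, negative; keep [1.3125, 1.375]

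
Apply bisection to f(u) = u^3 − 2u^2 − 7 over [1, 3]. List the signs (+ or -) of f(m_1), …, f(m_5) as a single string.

---+-

midpoint 2: f = -7 < 0 → [2, 3]
midpoint 2.5: f = -3.875 < 0 → [2.5, 3]
midpoint 2.75: f = -1.328125 < 0 → [2.75, 3]
midpoint 2.875: f = 0.2324 > 0 → [2.75, 2.875]
midpoint 2.8125: f = -0.573 < 0 → [2.8125, 2.875]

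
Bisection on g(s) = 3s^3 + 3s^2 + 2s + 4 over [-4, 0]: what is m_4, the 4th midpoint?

s = -2 gives g = -12, negative; keep [-2, 0]
s = -1 gives g = 2, positive; keep [-2, -1]
s = -1.5 gives g = -2.375, negative; keep [-1.5, -1]
s = -1.25 gives g = 0.3281, positive; keep [-1.5, -1.25]

-1.25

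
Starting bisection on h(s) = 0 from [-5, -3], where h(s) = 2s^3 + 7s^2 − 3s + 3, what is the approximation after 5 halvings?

h(-4) = -1 < 0, so the root lies in [-4, -3]
h(-3.5) = 13.5 > 0, so the root lies in [-4, -3.5]
h(-3.75) = 7.21875 > 0, so the root lies in [-4, -3.75]
h(-3.875) = 3.3633 > 0, so the root lies in [-4, -3.875]
h(-3.9375) = 1.2466 > 0, so the root lies in [-4, -3.9375]

-3.9375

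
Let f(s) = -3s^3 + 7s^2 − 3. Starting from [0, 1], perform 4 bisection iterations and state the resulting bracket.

f(0.5) = -1.625 < 0, so the root lies in [0.5, 1]
f(0.75) = -0.328125 < 0, so the root lies in [0.75, 1]
f(0.875) = 0.349609 > 0, so the root lies in [0.75, 0.875]
f(0.8125) = 0.012 > 0, so the root lies in [0.75, 0.8125]

[0.75, 0.8125]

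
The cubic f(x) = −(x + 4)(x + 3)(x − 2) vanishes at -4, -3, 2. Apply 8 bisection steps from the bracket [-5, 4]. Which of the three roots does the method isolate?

f(-0.5) = 21.875 > 0, so the root lies in [-0.5, 4]
f(1.75) = 6.828125 > 0, so the root lies in [1.75, 4]
f(2.875) = -35.341797 < 0, so the root lies in [1.75, 2.875]
f(2.3125) = -10.4797 < 0, so the root lies in [1.75, 2.3125]
f(2.03125) = -0.9483 < 0, so the root lies in [1.75, 2.03125]
f(1.890625) = 3.151 > 0, so the root lies in [1.890625, 2.03125]
f(1.9609375) = 1.1551 > 0, so the root lies in [1.9609375, 2.03125]
f(1.99609375) = 0.117 > 0, so the root lies in [1.99609375, 2.03125]

2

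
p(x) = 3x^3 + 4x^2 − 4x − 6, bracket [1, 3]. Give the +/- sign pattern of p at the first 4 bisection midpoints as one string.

+++-

p(2) = 26 > 0, so the root lies in [1, 2]
p(1.5) = 7.125 > 0, so the root lies in [1, 1.5]
p(1.25) = 1.109375 > 0, so the root lies in [1, 1.25]
p(1.125) = -1.166 < 0, so the root lies in [1.125, 1.25]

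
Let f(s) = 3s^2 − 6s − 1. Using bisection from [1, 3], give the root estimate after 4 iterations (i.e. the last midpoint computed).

2.125

s = 2 gives f = -1, negative; keep [2, 3]
s = 2.5 gives f = 2.75, positive; keep [2, 2.5]
s = 2.25 gives f = 0.6875, positive; keep [2, 2.25]
s = 2.125 gives f = -0.2031, negative; keep [2.125, 2.25]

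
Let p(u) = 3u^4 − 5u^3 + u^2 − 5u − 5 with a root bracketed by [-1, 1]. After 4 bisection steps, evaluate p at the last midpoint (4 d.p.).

0.1941

m = 0, p(m) = -5 (−); new bracket [-1, 0]
m = -0.5, p(m) = -1.4375 (−); new bracket [-1, -0.5]
m = -0.75, p(m) = 2.371094 (+); new bracket [-0.75, -0.5]
m = -0.625, p(m) = 0.1941 (+); new bracket [-0.625, -0.5]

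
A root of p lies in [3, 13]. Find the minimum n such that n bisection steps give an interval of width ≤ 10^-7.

Width after n steps is 10/2^n. Need 2^n ≥ 10/10^-7 = 100000000.
2^26 = 67108864 < 100000000 ≤ 2^27 = 134217728, so n = 27.

27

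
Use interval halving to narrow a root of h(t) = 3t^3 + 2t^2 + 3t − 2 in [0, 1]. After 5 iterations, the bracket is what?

[0.4375, 0.46875]

h(0.5) = 0.375 > 0, so the root lies in [0, 0.5]
h(0.25) = -1.078125 < 0, so the root lies in [0.25, 0.5]
h(0.375) = -0.435547 < 0, so the root lies in [0.375, 0.5]
h(0.4375) = -0.0535 < 0, so the root lies in [0.4375, 0.5]
h(0.46875) = 0.1547 > 0, so the root lies in [0.4375, 0.46875]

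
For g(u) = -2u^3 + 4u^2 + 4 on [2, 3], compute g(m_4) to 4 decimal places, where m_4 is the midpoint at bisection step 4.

g(2.5) = -2.25 < 0, so the root lies in [2, 2.5]
g(2.25) = 1.46875 > 0, so the root lies in [2.25, 2.5]
g(2.375) = -0.230469 < 0, so the root lies in [2.25, 2.375]
g(2.3125) = 0.6577 > 0, so the root lies in [2.3125, 2.375]

0.6577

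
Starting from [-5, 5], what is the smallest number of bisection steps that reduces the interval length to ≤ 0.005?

11

Width after n steps is 10/2^n. Need 2^n ≥ 10/0.005 = 2000.
2^10 = 1024 < 2000 ≤ 2^11 = 2048, so n = 11.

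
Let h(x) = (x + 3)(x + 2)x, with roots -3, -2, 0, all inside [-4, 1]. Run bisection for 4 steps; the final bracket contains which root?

h(-1.5) = -1.125 < 0, so the root lies in [-1.5, 1]
h(-0.25) = -1.203125 < 0, so the root lies in [-0.25, 1]
h(0.375) = 3.005859 > 0, so the root lies in [-0.25, 0.375]
h(0.0625) = 0.3948 > 0, so the root lies in [-0.25, 0.0625]

0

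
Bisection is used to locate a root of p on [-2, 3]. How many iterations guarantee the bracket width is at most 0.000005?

Width after n steps is 5/2^n. Need 2^n ≥ 5/0.000005 = 1000000.
2^19 = 524288 < 1000000 ≤ 2^20 = 1048576, so n = 20.

20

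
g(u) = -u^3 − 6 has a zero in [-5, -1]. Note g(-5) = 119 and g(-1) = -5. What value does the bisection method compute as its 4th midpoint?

g(-3) = 21 > 0, so the root lies in [-3, -1]
g(-2) = 2 > 0, so the root lies in [-2, -1]
g(-1.5) = -2.625 < 0, so the root lies in [-2, -1.5]
g(-1.75) = -0.6406 < 0, so the root lies in [-2, -1.75]

-1.75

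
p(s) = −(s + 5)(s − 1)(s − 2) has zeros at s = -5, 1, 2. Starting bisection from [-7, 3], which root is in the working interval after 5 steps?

midpoint -2: p = -36 < 0 → [-7, -2]
midpoint -4.5: p = -17.875 < 0 → [-7, -4.5]
midpoint -5.75: p = 39.234375 > 0 → [-5.75, -4.5]
midpoint -5.125: p = 5.4551 > 0 → [-5.125, -4.5]
midpoint -4.8125: p = -7.4246 < 0 → [-5.125, -4.8125]

-5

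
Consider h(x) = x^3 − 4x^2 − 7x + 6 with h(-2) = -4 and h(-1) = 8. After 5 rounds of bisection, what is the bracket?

[-1.8125, -1.78125]

h(-1.5) = 4.125 > 0, so the root lies in [-2, -1.5]
h(-1.75) = 0.640625 > 0, so the root lies in [-2, -1.75]
h(-1.875) = -1.529297 < 0, so the root lies in [-1.875, -1.75]
h(-1.8125) = -0.4075 < 0, so the root lies in [-1.8125, -1.75]
h(-1.78125) = 0.1257 > 0, so the root lies in [-1.8125, -1.78125]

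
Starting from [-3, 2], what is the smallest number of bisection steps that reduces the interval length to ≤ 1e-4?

16

Width after n steps is 5/2^n. Need 2^n ≥ 5/1e-4 = 50000.
2^15 = 32768 < 50000 ≤ 2^16 = 65536, so n = 16.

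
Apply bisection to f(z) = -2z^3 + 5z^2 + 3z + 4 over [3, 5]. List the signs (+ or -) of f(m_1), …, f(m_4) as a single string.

m = 4, f(m) = -32 (−); new bracket [3, 4]
m = 3.5, f(m) = -10 (−); new bracket [3, 3.5]
m = 3.25, f(m) = -2.09375 (−); new bracket [3, 3.25]
m = 3.125, f(m) = 1.168 (+); new bracket [3.125, 3.25]

---+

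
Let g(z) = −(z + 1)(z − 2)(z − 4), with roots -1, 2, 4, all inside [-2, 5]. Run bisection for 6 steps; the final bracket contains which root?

m = 1.5, g(m) = -3.125 (−); new bracket [-2, 1.5]
m = -0.25, g(m) = -7.171875 (−); new bracket [-2, -0.25]
m = -1.125, g(m) = 2.001953 (+); new bracket [-1.125, -0.25]
m = -0.6875, g(m) = -3.9368 (−); new bracket [-1.125, -0.6875]
m = -0.90625, g(m) = -1.3368 (−); new bracket [-1.125, -0.90625]
m = -1.015625, g(m) = 0.2363 (+); new bracket [-1.015625, -0.90625]

-1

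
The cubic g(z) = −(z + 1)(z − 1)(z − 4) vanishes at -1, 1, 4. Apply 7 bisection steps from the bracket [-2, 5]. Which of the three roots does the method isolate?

z = 1.5 gives g = 3.125, positive; keep [1.5, 5]
z = 3.25 gives g = 7.171875, positive; keep [3.25, 5]
z = 4.125 gives g = -2.001953, negative; keep [3.25, 4.125]
z = 3.6875 gives g = 3.9368, positive; keep [3.6875, 4.125]
z = 3.90625 gives g = 1.3368, positive; keep [3.90625, 4.125]
z = 4.015625 gives g = -0.2363, negative; keep [3.90625, 4.015625]
z = 3.9609375 gives g = 0.5738, positive; keep [3.9609375, 4.015625]

4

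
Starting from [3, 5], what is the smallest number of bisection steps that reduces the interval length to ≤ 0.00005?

16

Width after n steps is 2/2^n. Need 2^n ≥ 2/0.00005 = 40000.
2^15 = 32768 < 40000 ≤ 2^16 = 65536, so n = 16.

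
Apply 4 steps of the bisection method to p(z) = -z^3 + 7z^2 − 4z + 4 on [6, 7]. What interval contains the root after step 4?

midpoint 6.5: p = -0.875 < 0 → [6, 6.5]
midpoint 6.25: p = 8.296875 > 0 → [6.25, 6.5]
midpoint 6.375: p = 3.900391 > 0 → [6.375, 6.5]
midpoint 6.4375: p = 1.5608 > 0 → [6.4375, 6.5]

[6.4375, 6.5]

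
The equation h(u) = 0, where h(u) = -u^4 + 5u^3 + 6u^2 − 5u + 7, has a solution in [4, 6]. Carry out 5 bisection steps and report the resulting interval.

u = 5 gives h = 132, positive; keep [5, 6]
u = 5.5 gives h = 77.8125, positive; keep [5.5, 6]
u = 5.75 gives h = 34.042969, positive; keep [5.75, 6]
u = 5.875 gives h = 7.2869, positive; keep [5.875, 6]
u = 5.9375 gives h = -7.4016, negative; keep [5.875, 5.9375]

[5.875, 5.9375]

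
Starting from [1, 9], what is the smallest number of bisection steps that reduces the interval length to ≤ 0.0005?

Width after n steps is 8/2^n. Need 2^n ≥ 8/0.0005 = 16000.
2^13 = 8192 < 16000 ≤ 2^14 = 16384, so n = 14.

14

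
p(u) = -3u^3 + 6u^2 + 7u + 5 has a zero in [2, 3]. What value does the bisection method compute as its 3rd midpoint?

p(2.5) = 13.125 > 0, so the root lies in [2.5, 3]
p(2.75) = 7.234375 > 0, so the root lies in [2.75, 3]
p(2.875) = 3.427734 > 0, so the root lies in [2.875, 3]

2.875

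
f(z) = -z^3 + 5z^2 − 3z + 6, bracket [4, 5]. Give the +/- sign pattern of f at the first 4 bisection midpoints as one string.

+-+-

z = 4.5 gives f = 2.625, positive; keep [4.5, 5]
z = 4.75 gives f = -2.609375, negative; keep [4.5, 4.75]
z = 4.625 gives f = 0.146484, positive; keep [4.625, 4.75]
z = 4.6875 gives f = -1.196, negative; keep [4.625, 4.6875]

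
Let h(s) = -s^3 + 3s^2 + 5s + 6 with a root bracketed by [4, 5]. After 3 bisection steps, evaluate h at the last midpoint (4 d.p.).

s = 4.5 gives h = -1.875, negative; keep [4, 4.5]
s = 4.25 gives h = 4.671875, positive; keep [4.25, 4.5]
s = 4.375 gives h = 1.556641, positive; keep [4.375, 4.5]

1.5566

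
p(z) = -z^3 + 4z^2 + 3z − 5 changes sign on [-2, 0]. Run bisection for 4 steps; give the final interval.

[-1.375, -1.25]

midpoint -1: p = -3 < 0 → [-2, -1]
midpoint -1.5: p = 2.875 > 0 → [-1.5, -1]
midpoint -1.25: p = -0.546875 < 0 → [-1.5, -1.25]
midpoint -1.375: p = 1.0371 > 0 → [-1.375, -1.25]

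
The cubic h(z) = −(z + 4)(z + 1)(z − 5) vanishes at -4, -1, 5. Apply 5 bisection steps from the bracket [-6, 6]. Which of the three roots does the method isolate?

5

midpoint 0: h = 20 > 0 → [0, 6]
midpoint 3: h = 56 > 0 → [3, 6]
midpoint 4.5: h = 23.375 > 0 → [4.5, 6]
midpoint 5.25: h = -14.4531 < 0 → [4.5, 5.25]
midpoint 4.875: h = 6.5176 > 0 → [4.875, 5.25]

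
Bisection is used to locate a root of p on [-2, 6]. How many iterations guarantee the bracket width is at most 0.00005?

Width after n steps is 8/2^n. Need 2^n ≥ 8/0.00005 = 160000.
2^17 = 131072 < 160000 ≤ 2^18 = 262144, so n = 18.

18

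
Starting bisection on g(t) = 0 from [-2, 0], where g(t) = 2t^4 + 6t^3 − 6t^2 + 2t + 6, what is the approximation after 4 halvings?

-0.625

m = -1, g(m) = -6 (−); new bracket [-1, 0]
m = -0.5, g(m) = 2.875 (+); new bracket [-1, -0.5]
m = -0.75, g(m) = -0.773438 (−); new bracket [-0.75, -0.5]
m = -0.625, g(m) = 1.2466 (+); new bracket [-0.75, -0.625]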